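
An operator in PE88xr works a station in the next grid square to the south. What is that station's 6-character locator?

Latitude subsquare r = 17; −1 → 16 = q.
The longitude characters are unchanged.

PE88xq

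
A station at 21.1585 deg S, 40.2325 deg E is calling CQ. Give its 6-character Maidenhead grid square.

Shift to the Maidenhead origin (180°W, 90°S): lon 220.2325, lat 68.8415.
Field: lon ⌊220.2325/20⌋ = 11 → L; lat ⌊68.8415/10⌋ = 6 → G.
Square: lon ⌊0.2325/2⌋ = 0; lat ⌊8.8415/1⌋ = 8.
Subsquare: lon ⌊0.2325/0.0833333⌋ = 2 → c; lat ⌊0.8415/0.0416667⌋ = 20 → u.

LG08cu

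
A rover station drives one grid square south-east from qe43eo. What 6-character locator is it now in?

Longitude subsquare e = 4; +1 → 5 = f.
Latitude subsquare o = 14; −1 → 13 = n.

QE43fn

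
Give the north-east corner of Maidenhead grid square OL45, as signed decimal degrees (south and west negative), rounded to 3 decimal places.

26.000, 110.000

Field O=14, L=11: +14·20° lon, +11·10° lat → SW at lon 100°, lat 20°.
Square 4, 5: +4·2° lon, +5·1° lat → SW at lon 108°, lat 25°.
Cell spans 2° lon × 1° lat. NE corner is SW corner plus one full cell.
latitude 26.000, longitude 110.000.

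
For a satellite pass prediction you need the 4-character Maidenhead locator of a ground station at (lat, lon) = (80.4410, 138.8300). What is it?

Add 180° to longitude and 90° to latitude: 318.83, 170.44.
Field: 318.83/20 → 15 → P, 170.44/10 → 17 → R; chars PR.
Square: 18.83/2 → 9, 0.44/1 → 0; chars 90.

PR90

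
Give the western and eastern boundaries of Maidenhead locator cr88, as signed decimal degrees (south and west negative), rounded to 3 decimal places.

-124.000, -122.000

Field C=2, R=17: +2·20° lon, +17·10° lat → SW at lon -140°, lat 80°.
Square 8, 8: +8·2° lon, +8·1° lat → SW at lon -124°, lat 88°.
Cell spans 2° lon × 1° lat.
west -124.000, east -122.000.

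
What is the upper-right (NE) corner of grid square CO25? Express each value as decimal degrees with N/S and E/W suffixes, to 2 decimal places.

Field C=2, O=14: +2·20° lon, +14·10° lat → SW at lon -140°, lat 50°.
Square 2, 5: +2·2° lon, +5·1° lat → SW at lon -136°, lat 55°.
Cell spans 2° lon × 1° lat. NE corner is SW corner plus one full cell.
latitude 56.00° N, longitude 134.00° W.

56.00° N, 134.00° W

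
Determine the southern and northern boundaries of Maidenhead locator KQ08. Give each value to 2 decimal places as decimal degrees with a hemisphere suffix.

78.00° N, 79.00° N

Field K=10, Q=16: +10·20° lon, +16·10° lat → SW at lon 20°, lat 70°.
Square 0, 8: +0·2° lon, +8·1° lat → SW at lon 20°, lat 78°.
Cell spans 2° lon × 1° lat.
south 78.00° N, north 79.00° N.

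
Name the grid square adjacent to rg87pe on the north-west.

Longitude subsquare p = 15; −1 → 14 = o.
Latitude subsquare e = 4; +1 → 5 = f.

RG87of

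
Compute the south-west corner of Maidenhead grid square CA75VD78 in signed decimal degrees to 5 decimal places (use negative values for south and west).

-84.84167, -124.19167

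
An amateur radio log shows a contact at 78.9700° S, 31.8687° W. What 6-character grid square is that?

HB41ba

Offset from 180°W / 90°S: lon 148.1313°, lat 11.0300°.
Field (20°×10°, letters A–R): 148.1313/20 → 7 → H, 11.0300/10 → 1 → B; chars HB.
Square (2°×1°, digits 0–9): 8.1313/2 → 4, 1.0300/1 → 1; chars 41.
Subsquare (5′×2.5′, letters a–x): 0.1313/0.0833333 → 1 → b, 0.0300/0.0416667 → 0 → a; chars ba.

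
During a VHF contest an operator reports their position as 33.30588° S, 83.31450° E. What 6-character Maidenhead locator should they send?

NF16pq

Shift to the Maidenhead origin (180°W, 90°S): lon 263.3145, lat 56.6941.
Field: lon ⌊263.3145/20⌋ = 13 → N; lat ⌊56.6941/10⌋ = 5 → F.
Square: lon ⌊3.3145/2⌋ = 1; lat ⌊6.6941/1⌋ = 6.
Subsquare: lon ⌊1.3145/0.0833333⌋ = 15 → p; lat ⌊0.6941/0.0416667⌋ = 16 → q.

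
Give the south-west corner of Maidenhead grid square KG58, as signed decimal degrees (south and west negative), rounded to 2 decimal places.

Field K=10, G=6: +10·20° lon, +6·10° lat → SW at lon 20°, lat -30°.
Square 5, 8: +5·2° lon, +8·1° lat → SW at lon 30°, lat -22°.
latitude -22.00, longitude 30.00.

-22.00, 30.00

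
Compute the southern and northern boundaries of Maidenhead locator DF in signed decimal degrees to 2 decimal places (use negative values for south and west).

-40.00, -30.00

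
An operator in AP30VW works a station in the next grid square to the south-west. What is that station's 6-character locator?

Longitude subsquare v = 21; −1 → 20 = u.
Latitude subsquare w = 22; −1 → 21 = v.

AP30uv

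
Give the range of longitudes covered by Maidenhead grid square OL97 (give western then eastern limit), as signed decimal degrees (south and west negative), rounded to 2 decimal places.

Field O=14, L=11: +14·20° lon, +11·10° lat → SW at lon 100°, lat 20°.
Square 9, 7: +9·2° lon, +7·1° lat → SW at lon 118°, lat 27°.
Cell spans 2° lon × 1° lat.
west 118.00, east 120.00.

118.00, 120.00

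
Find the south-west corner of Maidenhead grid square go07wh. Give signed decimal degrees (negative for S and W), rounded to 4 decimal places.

Field G=6, O=14: +6·20° lon, +14·10° lat → SW at lon -60°, lat 50°.
Square 0, 7: +0·2° lon, +7·1° lat → SW at lon -60°, lat 57°.
Subsquare w=22, h=7: +22·0.0833333° lon, +7·0.0416667° lat → SW at lon -58.1667°, lat 57.2917°.
latitude 57.2917, longitude -58.1667.

57.2917, -58.1667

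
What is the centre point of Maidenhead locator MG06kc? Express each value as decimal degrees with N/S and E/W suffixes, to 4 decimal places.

Field M=12, G=6: +12·20° lon, +6·10° lat → SW at lon 60°, lat -30°.
Square 0, 6: +0·2° lon, +6·1° lat → SW at lon 60°, lat -24°.
Subsquare k=10, c=2: +10·0.0833333° lon, +2·0.0416667° lat → SW at lon 60.8333°, lat -23.9167°.
Cell spans 0.0833333° lon × 0.0416667° lat. Centre is SW corner plus half of each.
latitude 23.8958° S, longitude 60.8750° E.

23.8958° S, 60.8750° E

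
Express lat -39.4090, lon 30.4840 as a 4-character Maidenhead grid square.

Shift to the Maidenhead origin (180°W, 90°S): lon 210.48, lat 50.59.
Field: lon ⌊210.48/20⌋ = 10 → K; lat ⌊50.59/10⌋ = 5 → F.
Square: lon ⌊10.48/2⌋ = 5; lat ⌊0.59/1⌋ = 0.

KF50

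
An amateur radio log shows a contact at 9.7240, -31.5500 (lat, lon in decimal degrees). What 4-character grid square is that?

Add 180° to longitude and 90° to latitude: 148.45, 99.72.
Field: 148.45/20 → 7 → H, 99.72/10 → 9 → J; chars HJ.
Square: 8.45/2 → 4, 9.72/1 → 9; chars 49.

HJ49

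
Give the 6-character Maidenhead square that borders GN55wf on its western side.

GN55vf

Longitude subsquare w = 22; −1 → 21 = v.
The latitude characters are unchanged.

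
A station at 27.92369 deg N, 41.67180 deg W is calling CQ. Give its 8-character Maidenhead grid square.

Add 180° to longitude and 90° to latitude: 138.32820, 117.92369.
Field: lon ⌊138.32820/20⌋ = 6 → G; lat ⌊117.92369/10⌋ = 11 → L.
Square: lon ⌊18.32820/2⌋ = 9; lat ⌊7.92369/1⌋ = 7.
Subsquare: lon ⌊0.32820/0.0833333⌋ = 3 → d; lat ⌊0.92369/0.0416667⌋ = 22 → w.
Extended square: lon ⌊0.07820/0.00833333⌋ = 9; lat ⌊0.00702/0.00416667⌋ = 1.

GL97dw91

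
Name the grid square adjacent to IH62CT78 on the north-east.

IH62ct89

Longitude extended square 7; +1 → 8.
Latitude extended square 8; +1 → 9.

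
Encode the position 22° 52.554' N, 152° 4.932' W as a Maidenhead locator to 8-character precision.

Add 180° to longitude and 90° to latitude: 27.91780, 112.87590.
Field: lon ⌊27.91780/20⌋ = 1 → B; lat ⌊112.87590/10⌋ = 11 → L.
Square: lon ⌊7.91780/2⌋ = 3; lat ⌊2.87590/1⌋ = 2.
Subsquare: lon ⌊1.91780/0.0833333⌋ = 23 → x; lat ⌊0.87590/0.0416667⌋ = 21 → v.
Extended square: lon ⌊0.00113/0.00833333⌋ = 0; lat ⌊0.00090/0.00416667⌋ = 0.

BL32xv00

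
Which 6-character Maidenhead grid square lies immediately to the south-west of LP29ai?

LP19xh

Longitude subsquare a = 0; −1 → -1, wraps to 23 = x, carry into square.
Longitude square 2; −1 → 1.
Latitude subsquare i = 8; −1 → 7 = h.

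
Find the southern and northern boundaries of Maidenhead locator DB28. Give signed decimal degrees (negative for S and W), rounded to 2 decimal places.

Field D=3, B=1: +3·20° lon, +1·10° lat → SW at lon -120°, lat -80°.
Square 2, 8: +2·2° lon, +8·1° lat → SW at lon -116°, lat -72°.
Cell spans 2° lon × 1° lat.
south -72.00, north -71.00.

-72.00, -71.00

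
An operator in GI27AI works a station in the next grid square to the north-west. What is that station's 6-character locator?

GI17xj

Longitude subsquare a = 0; −1 → -1, wraps to 23 = x, carry into square.
Longitude square 2; −1 → 1.
Latitude subsquare i = 8; +1 → 9 = j.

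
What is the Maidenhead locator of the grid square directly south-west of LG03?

KG92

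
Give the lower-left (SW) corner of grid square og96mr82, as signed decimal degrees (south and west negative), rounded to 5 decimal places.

-23.28333, 119.06667

Field O=14, G=6: +14·20° lon, +6·10° lat → SW at lon 100°, lat -30°.
Square 9, 6: +9·2° lon, +6·1° lat → SW at lon 118°, lat -24°.
Subsquare m=12, r=17: +12·0.0833333° lon, +17·0.0416667° lat → SW at lon 119°, lat -23.2917°.
Extended square 8, 2: +8·0.00833333° lon, +2·0.00416667° lat → SW at lon 119.067°, lat -23.2833°.
latitude -23.28333, longitude 119.06667.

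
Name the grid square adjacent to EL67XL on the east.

Longitude subsquare x = 23; +1 → 24, wraps to 0 = a, carry into square.
Longitude square 6; +1 → 7.
The latitude characters are unchanged.

EL77al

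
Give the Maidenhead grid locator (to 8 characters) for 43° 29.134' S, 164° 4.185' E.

RE26am83

Shift to the Maidenhead origin (180°W, 90°S): lon 344.06975, lat 46.51443.
Field: lon ⌊344.06975/20⌋ = 17 → R; lat ⌊46.51443/10⌋ = 4 → E.
Square: lon ⌊4.06975/2⌋ = 2; lat ⌊6.51443/1⌋ = 6.
Subsquare: lon ⌊0.06975/0.0833333⌋ = 0 → a; lat ⌊0.51443/0.0416667⌋ = 12 → m.
Extended square: lon ⌊0.06975/0.00833333⌋ = 8; lat ⌊0.01443/0.00416667⌋ = 3.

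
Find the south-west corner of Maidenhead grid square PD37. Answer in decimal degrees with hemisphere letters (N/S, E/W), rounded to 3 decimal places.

Field P=15, D=3: +15·20° lon, +3·10° lat → SW at lon 120°, lat -60°.
Square 3, 7: +3·2° lon, +7·1° lat → SW at lon 126°, lat -53°.
latitude 53.000° S, longitude 126.000° E.

53.000° S, 126.000° E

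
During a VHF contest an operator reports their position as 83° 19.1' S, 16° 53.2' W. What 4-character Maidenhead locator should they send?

Add 180° to longitude and 90° to latitude: 163.11, 6.68.
Field: 163.11/20 → 8 → I, 6.68/10 → 0 → A; chars IA.
Square: 3.11/2 → 1, 6.68/1 → 6; chars 16.

IA16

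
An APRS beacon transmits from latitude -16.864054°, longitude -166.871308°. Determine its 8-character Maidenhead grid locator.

AH63nd52

Shift to the Maidenhead origin (180°W, 90°S): lon 13.12869, lat 73.13595.
Field: lon ⌊13.12869/20⌋ = 0 → A; lat ⌊73.13595/10⌋ = 7 → H.
Square: lon ⌊13.12869/2⌋ = 6; lat ⌊3.13595/1⌋ = 3.
Subsquare: lon ⌊1.12869/0.0833333⌋ = 13 → n; lat ⌊0.13595/0.0416667⌋ = 3 → d.
Extended square: lon ⌊0.04536/0.00833333⌋ = 5; lat ⌊0.01095/0.00416667⌋ = 2.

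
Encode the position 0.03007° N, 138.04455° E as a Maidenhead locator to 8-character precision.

PJ90aa57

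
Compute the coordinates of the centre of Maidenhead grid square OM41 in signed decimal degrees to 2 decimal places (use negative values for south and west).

Field O=14, M=12: +14·20° lon, +12·10° lat → SW at lon 100°, lat 30°.
Square 4, 1: +4·2° lon, +1·1° lat → SW at lon 108°, lat 31°.
Cell spans 2° lon × 1° lat. Centre is SW corner plus half of each.
latitude 31.50, longitude 109.00.

31.50, 109.00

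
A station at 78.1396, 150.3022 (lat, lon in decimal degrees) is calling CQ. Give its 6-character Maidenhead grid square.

QQ58dd

Offset from 180°W / 90°S: lon 330.3022°, lat 168.1396°.
Field: lon ⌊330.3022/20⌋ = 16 → Q; lat ⌊168.1396/10⌋ = 16 → Q.
Square: lon ⌊10.3022/2⌋ = 5; lat ⌊8.1396/1⌋ = 8.
Subsquare: lon ⌊0.3022/0.0833333⌋ = 3 → d; lat ⌊0.1396/0.0416667⌋ = 3 → d.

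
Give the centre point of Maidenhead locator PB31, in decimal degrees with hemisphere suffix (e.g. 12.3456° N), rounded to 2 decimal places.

Field P=15, B=1: +15·20° lon, +1·10° lat → SW at lon 120°, lat -80°.
Square 3, 1: +3·2° lon, +1·1° lat → SW at lon 126°, lat -79°.
Cell spans 2° lon × 1° lat. Centre is SW corner plus half of each.
latitude 78.50° S, longitude 127.00° E.

78.50° S, 127.00° E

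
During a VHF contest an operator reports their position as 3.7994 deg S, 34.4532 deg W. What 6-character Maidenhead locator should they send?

HI26se

Add 180° to longitude and 90° to latitude: 145.5468, 86.2006.
Field: lon ⌊145.5468/20⌋ = 7 → H; lat ⌊86.2006/10⌋ = 8 → I.
Square: lon ⌊5.5468/2⌋ = 2; lat ⌊6.2006/1⌋ = 6.
Subsquare: lon ⌊1.5468/0.0833333⌋ = 18 → s; lat ⌊0.2006/0.0416667⌋ = 4 → e.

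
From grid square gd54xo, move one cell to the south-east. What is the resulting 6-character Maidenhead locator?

GD64an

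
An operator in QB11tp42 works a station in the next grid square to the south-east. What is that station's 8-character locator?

Longitude extended square 4; +1 → 5.
Latitude extended square 2; −1 → 1.

QB11tp51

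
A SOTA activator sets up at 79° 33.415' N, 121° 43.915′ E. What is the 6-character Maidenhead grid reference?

Add 180° to longitude and 90° to latitude: 301.7319, 169.5569.
Field (20°×10°, letters A–R): 301.7319/20 → 15 → P, 169.5569/10 → 16 → Q; chars PQ.
Square (2°×1°, digits 0–9): 1.7319/2 → 0, 9.5569/1 → 9; chars 09.
Subsquare (5′×2.5′, letters a–x): 1.7319/0.0833333 → 20 → u, 0.5569/0.0416667 → 13 → n; chars un.

PQ09un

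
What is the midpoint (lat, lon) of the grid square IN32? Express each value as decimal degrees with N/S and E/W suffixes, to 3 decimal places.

42.500° N, 13.000° W

Field I=8, N=13: +8·20° lon, +13·10° lat → SW at lon -20°, lat 40°.
Square 3, 2: +3·2° lon, +2·1° lat → SW at lon -14°, lat 42°.
Cell spans 2° lon × 1° lat. Centre is SW corner plus half of each.
latitude 42.500° N, longitude 13.000° W.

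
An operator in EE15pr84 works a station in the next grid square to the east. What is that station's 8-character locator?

EE15pr94

Longitude extended square 8; +1 → 9.
The latitude characters are unchanged.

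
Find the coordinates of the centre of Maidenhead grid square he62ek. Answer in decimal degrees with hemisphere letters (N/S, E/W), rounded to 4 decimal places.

47.5625° S, 27.6250° W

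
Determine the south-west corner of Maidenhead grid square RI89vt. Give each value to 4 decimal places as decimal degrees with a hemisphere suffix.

0.2083° S, 177.7500° E

Field R=17, I=8: +17·20° lon, +8·10° lat → SW at lon 160°, lat -10°.
Square 8, 9: +8·2° lon, +9·1° lat → SW at lon 176°, lat -1°.
Subsquare v=21, t=19: +21·0.0833333° lon, +19·0.0416667° lat → SW at lon 177.75°, lat -0.208333°.
latitude 0.2083° S, longitude 177.7500° E.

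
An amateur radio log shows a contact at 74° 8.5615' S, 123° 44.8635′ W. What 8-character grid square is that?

Offset from 180°W / 90°S: lon 56.25227°, lat 15.85731°.
Field: lon ⌊56.25227/20⌋ = 2 → C; lat ⌊15.85731/10⌋ = 1 → B.
Square: lon ⌊16.25227/2⌋ = 8; lat ⌊5.85731/1⌋ = 5.
Subsquare: lon ⌊0.25227/0.0833333⌋ = 3 → d; lat ⌊0.85731/0.0416667⌋ = 20 → u.
Extended square: lon ⌊0.00227/0.00833333⌋ = 0; lat ⌊0.02398/0.00416667⌋ = 5.

CB85du05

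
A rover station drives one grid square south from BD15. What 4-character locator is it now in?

Latitude square 5; −1 → 4.
The longitude characters are unchanged.

BD14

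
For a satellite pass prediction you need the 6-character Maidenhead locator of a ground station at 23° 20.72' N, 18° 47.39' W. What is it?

IL03oi

Add 180° to longitude and 90° to latitude: 161.2102, 113.3453.
Field: lon ⌊161.2102/20⌋ = 8 → I; lat ⌊113.3453/10⌋ = 11 → L.
Square: lon ⌊1.2102/2⌋ = 0; lat ⌊3.3453/1⌋ = 3.
Subsquare: lon ⌊1.2102/0.0833333⌋ = 14 → o; lat ⌊0.3453/0.0416667⌋ = 8 → i.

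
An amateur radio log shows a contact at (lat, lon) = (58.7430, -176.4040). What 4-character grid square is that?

AO18

Offset from 180°W / 90°S: lon 3.60°, lat 148.74°.
Field: 3.60/20 → 0 → A, 148.74/10 → 14 → O; chars AO.
Square: 3.60/2 → 1, 8.74/1 → 8; chars 18.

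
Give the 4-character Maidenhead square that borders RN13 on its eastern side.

RN23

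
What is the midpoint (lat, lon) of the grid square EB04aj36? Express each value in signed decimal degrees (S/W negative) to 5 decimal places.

-75.59792, -99.97083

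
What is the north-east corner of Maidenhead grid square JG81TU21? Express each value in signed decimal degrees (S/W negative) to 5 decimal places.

Field J=9, G=6: +9·20° lon, +6·10° lat → SW at lon 0°, lat -30°.
Square 8, 1: +8·2° lon, +1·1° lat → SW at lon 16°, lat -29°.
Subsquare t=19, u=20: +19·0.0833333° lon, +20·0.0416667° lat → SW at lon 17.5833°, lat -28.1667°.
Extended square 2, 1: +2·0.00833333° lon, +1·0.00416667° lat → SW at lon 17.6°, lat -28.1625°.
Cell spans 0.00833333° lon × 0.00416667° lat. NE corner is SW corner plus one full cell.
latitude -28.15833, longitude 17.60833.

-28.15833, 17.60833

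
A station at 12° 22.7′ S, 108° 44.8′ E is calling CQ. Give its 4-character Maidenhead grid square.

OH47

Add 180° to longitude and 90° to latitude: 288.75, 77.62.
Field: lon ⌊288.75/20⌋ = 14 → O; lat ⌊77.62/10⌋ = 7 → H.
Square: lon ⌊8.75/2⌋ = 4; lat ⌊7.62/1⌋ = 7.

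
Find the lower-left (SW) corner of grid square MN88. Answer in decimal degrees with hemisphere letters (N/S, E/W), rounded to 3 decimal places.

48.000° N, 76.000° E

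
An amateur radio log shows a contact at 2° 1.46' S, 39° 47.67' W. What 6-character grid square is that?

Add 180° to longitude and 90° to latitude: 140.2055, 87.9757.
Field: lon ⌊140.2055/20⌋ = 7 → H; lat ⌊87.9757/10⌋ = 8 → I.
Square: lon ⌊0.2055/2⌋ = 0; lat ⌊7.9757/1⌋ = 7.
Subsquare: lon ⌊0.2055/0.0833333⌋ = 2 → c; lat ⌊0.9757/0.0416667⌋ = 23 → x.

HI07cx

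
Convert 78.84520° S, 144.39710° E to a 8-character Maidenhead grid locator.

QB21ed77

Offset from 180°W / 90°S: lon 324.39710°, lat 11.15480°.
Field: lon ⌊324.39710/20⌋ = 16 → Q; lat ⌊11.15480/10⌋ = 1 → B.
Square: lon ⌊4.39710/2⌋ = 2; lat ⌊1.15480/1⌋ = 1.
Subsquare: lon ⌊0.39710/0.0833333⌋ = 4 → e; lat ⌊0.15480/0.0416667⌋ = 3 → d.
Extended square: lon ⌊0.06377/0.00833333⌋ = 7; lat ⌊0.02980/0.00416667⌋ = 7.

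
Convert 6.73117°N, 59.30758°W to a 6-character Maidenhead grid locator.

Shift to the Maidenhead origin (180°W, 90°S): lon 120.6924, lat 96.7312.
Field (20°×10°, letters A–R): 120.6924/20 → 6 → G, 96.7312/10 → 9 → J; chars GJ.
Square (2°×1°, digits 0–9): 0.6924/2 → 0, 6.7312/1 → 6; chars 06.
Subsquare (5′×2.5′, letters a–x): 0.6924/0.0833333 → 8 → i, 0.7312/0.0416667 → 17 → r; chars ir.

GJ06ir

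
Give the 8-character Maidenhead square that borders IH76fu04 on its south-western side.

IH76eu93

Longitude extended square 0; −1 → -1, wraps to 9, carry into subsquare.
Longitude subsquare f = 5; −1 → 4 = e.
Latitude extended square 4; −1 → 3.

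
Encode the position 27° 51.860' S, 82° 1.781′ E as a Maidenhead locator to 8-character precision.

Add 180° to longitude and 90° to latitude: 262.02968, 62.13567.
Field: lon ⌊262.02968/20⌋ = 13 → N; lat ⌊62.13567/10⌋ = 6 → G.
Square: lon ⌊2.02968/2⌋ = 1; lat ⌊2.13567/1⌋ = 2.
Subsquare: lon ⌊0.02968/0.0833333⌋ = 0 → a; lat ⌊0.13567/0.0416667⌋ = 3 → d.
Extended square: lon ⌊0.02968/0.00833333⌋ = 3; lat ⌊0.01067/0.00416667⌋ = 2.

NG12ad32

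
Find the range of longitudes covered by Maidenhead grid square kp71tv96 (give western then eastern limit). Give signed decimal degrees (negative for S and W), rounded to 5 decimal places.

35.65833, 35.66667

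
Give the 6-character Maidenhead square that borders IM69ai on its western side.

Longitude subsquare a = 0; −1 → -1, wraps to 23 = x, carry into square.
Longitude square 6; −1 → 5.
The latitude characters are unchanged.

IM59xi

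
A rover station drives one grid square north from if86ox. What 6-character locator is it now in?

IF87oa

Latitude subsquare x = 23; +1 → 24, wraps to 0 = a, carry into square.
Latitude square 6; +1 → 7.
The longitude characters are unchanged.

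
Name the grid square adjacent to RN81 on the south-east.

RN90

Longitude square 8; +1 → 9.
Latitude square 1; −1 → 0.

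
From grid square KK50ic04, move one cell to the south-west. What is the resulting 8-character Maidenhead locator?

Longitude extended square 0; −1 → -1, wraps to 9, carry into subsquare.
Longitude subsquare i = 8; −1 → 7 = h.
Latitude extended square 4; −1 → 3.

KK50hc93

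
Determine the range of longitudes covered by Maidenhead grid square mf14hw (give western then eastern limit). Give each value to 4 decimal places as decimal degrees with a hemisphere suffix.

62.5833° E, 62.6667° E

Field M=12, F=5: +12·20° lon, +5·10° lat → SW at lon 60°, lat -40°.
Square 1, 4: +1·2° lon, +4·1° lat → SW at lon 62°, lat -36°.
Subsquare h=7, w=22: +7·0.0833333° lon, +22·0.0416667° lat → SW at lon 62.5833°, lat -35.0833°.
Cell spans 0.0833333° lon × 0.0416667° lat.
west 62.5833° E, east 62.6667° E.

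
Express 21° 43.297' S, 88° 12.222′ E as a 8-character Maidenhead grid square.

NG48cg46

Add 180° to longitude and 90° to latitude: 268.20370, 68.27838.
Field (20°×10°, letters A–R): lon ⌊268.20370/20⌋ = 13 → N; lat ⌊68.27838/10⌋ = 6 → G.
Square (2°×1°, digits 0–9): lon ⌊8.20370/2⌋ = 4; lat ⌊8.27838/1⌋ = 8.
Subsquare (5′×2.5′, letters a–x): lon ⌊0.20370/0.0833333⌋ = 2 → c; lat ⌊0.27838/0.0416667⌋ = 6 → g.
Extended square (30″×15″, digits 0–9): lon ⌊0.03703/0.00833333⌋ = 4; lat ⌊0.02838/0.00416667⌋ = 6.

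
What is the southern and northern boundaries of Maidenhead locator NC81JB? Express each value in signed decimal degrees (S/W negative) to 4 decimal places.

Field N=13, C=2: +13·20° lon, +2·10° lat → SW at lon 80°, lat -70°.
Square 8, 1: +8·2° lon, +1·1° lat → SW at lon 96°, lat -69°.
Subsquare j=9, b=1: +9·0.0833333° lon, +1·0.0416667° lat → SW at lon 96.75°, lat -68.9583°.
Cell spans 0.0833333° lon × 0.0416667° lat.
south -68.9583, north -68.9167.

-68.9583, -68.9167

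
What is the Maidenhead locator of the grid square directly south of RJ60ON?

RJ60om

Latitude subsquare n = 13; −1 → 12 = m.
The longitude characters are unchanged.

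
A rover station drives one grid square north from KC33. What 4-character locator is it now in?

KC34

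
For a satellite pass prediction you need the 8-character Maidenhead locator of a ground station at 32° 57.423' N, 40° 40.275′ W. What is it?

Offset from 180°W / 90°S: lon 139.32875°, lat 122.95705°.
Field: lon ⌊139.32875/20⌋ = 6 → G; lat ⌊122.95705/10⌋ = 12 → M.
Square: lon ⌊19.32875/2⌋ = 9; lat ⌊2.95705/1⌋ = 2.
Subsquare: lon ⌊1.32875/0.0833333⌋ = 15 → p; lat ⌊0.95705/0.0416667⌋ = 22 → w.
Extended square: lon ⌊0.07875/0.00833333⌋ = 9; lat ⌊0.04038/0.00416667⌋ = 9.

GM92pw99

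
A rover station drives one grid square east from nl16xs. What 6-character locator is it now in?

NL26as

Longitude subsquare x = 23; +1 → 24, wraps to 0 = a, carry into square.
Longitude square 1; +1 → 2.
The latitude characters are unchanged.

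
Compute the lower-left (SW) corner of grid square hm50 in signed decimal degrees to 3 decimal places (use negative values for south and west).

Field H=7, M=12: +7·20° lon, +12·10° lat → SW at lon -40°, lat 30°.
Square 5, 0: +5·2° lon, +0·1° lat → SW at lon -30°, lat 30°.
latitude 30.000, longitude -30.000.

30.000, -30.000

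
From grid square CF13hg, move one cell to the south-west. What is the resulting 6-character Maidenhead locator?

Longitude subsquare h = 7; −1 → 6 = g.
Latitude subsquare g = 6; −1 → 5 = f.

CF13gf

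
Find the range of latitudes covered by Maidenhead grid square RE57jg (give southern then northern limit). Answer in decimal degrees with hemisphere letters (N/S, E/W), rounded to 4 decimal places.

42.7500° S, 42.7083° S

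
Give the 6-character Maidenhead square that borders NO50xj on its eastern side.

Longitude subsquare x = 23; +1 → 24, wraps to 0 = a, carry into square.
Longitude square 5; +1 → 6.
The latitude characters are unchanged.

NO60aj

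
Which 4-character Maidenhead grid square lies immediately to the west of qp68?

QP58

Longitude square 6; −1 → 5.
The latitude characters are unchanged.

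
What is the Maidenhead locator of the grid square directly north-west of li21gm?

LI21fn

Longitude subsquare g = 6; −1 → 5 = f.
Latitude subsquare m = 12; +1 → 13 = n.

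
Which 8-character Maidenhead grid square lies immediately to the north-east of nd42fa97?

ND42ga08

Longitude extended square 9; +1 → 10, wraps to 0, carry into subsquare.
Longitude subsquare f = 5; +1 → 6 = g.
Latitude extended square 7; +1 → 8.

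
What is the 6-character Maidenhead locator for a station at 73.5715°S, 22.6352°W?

HB86qk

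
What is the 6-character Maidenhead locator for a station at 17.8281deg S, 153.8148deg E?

QH62ve

Add 180° to longitude and 90° to latitude: 333.8148, 72.1719.
Field: 333.8148/20 → 16 → Q, 72.1719/10 → 7 → H; chars QH.
Square: 13.8148/2 → 6, 2.1719/1 → 2; chars 62.
Subsquare: 1.8148/0.0833333 → 21 → v, 0.1719/0.0416667 → 4 → e; chars ve.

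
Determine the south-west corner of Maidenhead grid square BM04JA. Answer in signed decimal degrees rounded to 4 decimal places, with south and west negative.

Field B=1, M=12: +1·20° lon, +12·10° lat → SW at lon -160°, lat 30°.
Square 0, 4: +0·2° lon, +4·1° lat → SW at lon -160°, lat 34°.
Subsquare j=9, a=0: +9·0.0833333° lon, +0·0.0416667° lat → SW at lon -159.25°, lat 34°.
latitude 34.0000, longitude -159.2500.

34.0000, -159.2500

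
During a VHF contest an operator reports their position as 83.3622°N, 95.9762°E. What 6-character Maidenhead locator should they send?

Shift to the Maidenhead origin (180°W, 90°S): lon 275.9762, lat 173.3622.
Field: lon ⌊275.9762/20⌋ = 13 → N; lat ⌊173.3622/10⌋ = 17 → R.
Square: lon ⌊15.9762/2⌋ = 7; lat ⌊3.3622/1⌋ = 3.
Subsquare: lon ⌊1.9762/0.0833333⌋ = 23 → x; lat ⌊0.3622/0.0416667⌋ = 8 → i.

NR73xi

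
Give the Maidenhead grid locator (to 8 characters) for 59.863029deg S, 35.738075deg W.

HD20dd12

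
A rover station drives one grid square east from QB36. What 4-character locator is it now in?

Longitude square 3; +1 → 4.
The latitude characters are unchanged.

QB46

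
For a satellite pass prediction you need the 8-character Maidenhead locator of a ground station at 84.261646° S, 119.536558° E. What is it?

OA95sr47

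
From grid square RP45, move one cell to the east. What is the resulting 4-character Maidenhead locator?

RP55

Longitude square 4; +1 → 5.
The latitude characters are unchanged.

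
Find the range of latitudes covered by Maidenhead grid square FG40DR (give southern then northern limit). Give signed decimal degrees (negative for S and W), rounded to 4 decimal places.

Field F=5, G=6: +5·20° lon, +6·10° lat → SW at lon -80°, lat -30°.
Square 4, 0: +4·2° lon, +0·1° lat → SW at lon -72°, lat -30°.
Subsquare d=3, r=17: +3·0.0833333° lon, +17·0.0416667° lat → SW at lon -71.75°, lat -29.2917°.
Cell spans 0.0833333° lon × 0.0416667° lat.
south -29.2917, north -29.2500.

-29.2917, -29.2500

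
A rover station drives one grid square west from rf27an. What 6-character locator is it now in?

Longitude subsquare a = 0; −1 → -1, wraps to 23 = x, carry into square.
Longitude square 2; −1 → 1.
The latitude characters are unchanged.

RF17xn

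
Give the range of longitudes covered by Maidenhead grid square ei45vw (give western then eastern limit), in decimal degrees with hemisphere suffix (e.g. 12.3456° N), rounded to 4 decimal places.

Field E=4, I=8: +4·20° lon, +8·10° lat → SW at lon -100°, lat -10°.
Square 4, 5: +4·2° lon, +5·1° lat → SW at lon -92°, lat -5°.
Subsquare v=21, w=22: +21·0.0833333° lon, +22·0.0416667° lat → SW at lon -90.25°, lat -4.08333°.
Cell spans 0.0833333° lon × 0.0416667° lat.
west 90.2500° W, east 90.1667° W.

90.2500° W, 90.1667° W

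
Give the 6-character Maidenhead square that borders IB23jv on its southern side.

Latitude subsquare v = 21; −1 → 20 = u.
The longitude characters are unchanged.

IB23ju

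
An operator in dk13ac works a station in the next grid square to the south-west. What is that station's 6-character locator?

DK03xb

Longitude subsquare a = 0; −1 → -1, wraps to 23 = x, carry into square.
Longitude square 1; −1 → 0.
Latitude subsquare c = 2; −1 → 1 = b.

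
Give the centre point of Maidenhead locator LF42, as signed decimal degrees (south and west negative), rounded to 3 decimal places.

Field L=11, F=5: +11·20° lon, +5·10° lat → SW at lon 40°, lat -40°.
Square 4, 2: +4·2° lon, +2·1° lat → SW at lon 48°, lat -38°.
Cell spans 2° lon × 1° lat. Centre is SW corner plus half of each.
latitude -37.500, longitude 49.000.

-37.500, 49.000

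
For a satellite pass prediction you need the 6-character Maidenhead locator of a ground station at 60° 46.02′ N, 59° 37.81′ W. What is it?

GP00es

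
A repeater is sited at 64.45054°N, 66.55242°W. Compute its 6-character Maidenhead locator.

FP64rk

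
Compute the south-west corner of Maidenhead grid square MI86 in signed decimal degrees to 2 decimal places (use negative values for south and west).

-4.00, 76.00

Field M=12, I=8: +12·20° lon, +8·10° lat → SW at lon 60°, lat -10°.
Square 8, 6: +8·2° lon, +6·1° lat → SW at lon 76°, lat -4°.
latitude -4.00, longitude 76.00.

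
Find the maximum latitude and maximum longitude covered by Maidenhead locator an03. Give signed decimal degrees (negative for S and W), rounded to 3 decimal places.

Field A=0, N=13: +0·20° lon, +13·10° lat → SW at lon -180°, lat 40°.
Square 0, 3: +0·2° lon, +3·1° lat → SW at lon -180°, lat 43°.
Cell spans 2° lon × 1° lat. NE corner is SW corner plus one full cell.
latitude 44.000, longitude -178.000.

44.000, -178.000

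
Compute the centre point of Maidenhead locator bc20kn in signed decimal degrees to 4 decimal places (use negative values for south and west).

Field B=1, C=2: +1·20° lon, +2·10° lat → SW at lon -160°, lat -70°.
Square 2, 0: +2·2° lon, +0·1° lat → SW at lon -156°, lat -70°.
Subsquare k=10, n=13: +10·0.0833333° lon, +13·0.0416667° lat → SW at lon -155.167°, lat -69.4583°.
Cell spans 0.0833333° lon × 0.0416667° lat. Centre is SW corner plus half of each.
latitude -69.4375, longitude -155.1250.

-69.4375, -155.1250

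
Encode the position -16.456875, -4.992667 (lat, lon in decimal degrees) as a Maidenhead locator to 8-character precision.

IH73mn00

Add 180° to longitude and 90° to latitude: 175.00733, 73.54313.
Field: 175.00733/20 → 8 → I, 73.54313/10 → 7 → H; chars IH.
Square: 15.00733/2 → 7, 3.54313/1 → 3; chars 73.
Subsquare: 1.00733/0.0833333 → 12 → m, 0.54313/0.0416667 → 13 → n; chars mn.
Extended square: 0.00733/0.00833333 → 0, 0.00146/0.00416667 → 0; chars 00.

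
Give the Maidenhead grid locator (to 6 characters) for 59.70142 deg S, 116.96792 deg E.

Offset from 180°W / 90°S: lon 296.9679°, lat 30.2986°.
Field (20°×10°, letters A–R): 296.9679/20 → 14 → O, 30.2986/10 → 3 → D; chars OD.
Square (2°×1°, digits 0–9): 16.9679/2 → 8, 0.2986/1 → 0; chars 80.
Subsquare (5′×2.5′, letters a–x): 0.9679/0.0833333 → 11 → l, 0.2986/0.0416667 → 7 → h; chars lh.

OD80lh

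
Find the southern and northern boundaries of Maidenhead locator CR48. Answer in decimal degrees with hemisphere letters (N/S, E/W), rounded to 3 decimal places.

88.000° N, 89.000° N

Field C=2, R=17: +2·20° lon, +17·10° lat → SW at lon -140°, lat 80°.
Square 4, 8: +4·2° lon, +8·1° lat → SW at lon -132°, lat 88°.
Cell spans 2° lon × 1° lat.
south 88.000° N, north 89.000° N.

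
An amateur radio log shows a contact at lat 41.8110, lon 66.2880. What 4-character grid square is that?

Add 180° to longitude and 90° to latitude: 246.29, 131.81.
Field: 246.29/20 → 12 → M, 131.81/10 → 13 → N; chars MN.
Square: 6.29/2 → 3, 1.81/1 → 1; chars 31.

MN31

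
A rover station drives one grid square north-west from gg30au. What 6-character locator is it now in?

Longitude subsquare a = 0; −1 → -1, wraps to 23 = x, carry into square.
Longitude square 3; −1 → 2.
Latitude subsquare u = 20; +1 → 21 = v.

GG20xv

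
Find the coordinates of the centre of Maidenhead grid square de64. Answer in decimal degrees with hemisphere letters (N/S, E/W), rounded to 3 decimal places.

45.500° S, 107.000° W

Field D=3, E=4: +3·20° lon, +4·10° lat → SW at lon -120°, lat -50°.
Square 6, 4: +6·2° lon, +4·1° lat → SW at lon -108°, lat -46°.
Cell spans 2° lon × 1° lat. Centre is SW corner plus half of each.
latitude 45.500° S, longitude 107.000° W.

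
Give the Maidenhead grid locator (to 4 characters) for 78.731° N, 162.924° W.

AQ88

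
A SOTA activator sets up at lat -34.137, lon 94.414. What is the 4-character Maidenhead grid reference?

NF75

Add 180° to longitude and 90° to latitude: 274.41, 55.86.
Field: 274.41/20 → 13 → N, 55.86/10 → 5 → F; chars NF.
Square: 14.41/2 → 7, 5.86/1 → 5; chars 75.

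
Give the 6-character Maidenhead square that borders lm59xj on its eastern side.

Longitude subsquare x = 23; +1 → 24, wraps to 0 = a, carry into square.
Longitude square 5; +1 → 6.
The latitude characters are unchanged.

LM69aj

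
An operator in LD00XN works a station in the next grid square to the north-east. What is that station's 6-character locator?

LD10ao

Longitude subsquare x = 23; +1 → 24, wraps to 0 = a, carry into square.
Longitude square 0; +1 → 1.
Latitude subsquare n = 13; +1 → 14 = o.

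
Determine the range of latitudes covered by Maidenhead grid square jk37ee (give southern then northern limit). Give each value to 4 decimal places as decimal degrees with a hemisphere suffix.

17.1667° N, 17.2083° N

Field J=9, K=10: +9·20° lon, +10·10° lat → SW at lon 0°, lat 10°.
Square 3, 7: +3·2° lon, +7·1° lat → SW at lon 6°, lat 17°.
Subsquare e=4, e=4: +4·0.0833333° lon, +4·0.0416667° lat → SW at lon 6.33333°, lat 17.1667°.
Cell spans 0.0833333° lon × 0.0416667° lat.
south 17.1667° N, north 17.2083° N.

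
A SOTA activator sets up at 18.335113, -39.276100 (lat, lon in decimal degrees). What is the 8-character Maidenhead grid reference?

Add 180° to longitude and 90° to latitude: 140.72390, 108.33511.
Field: lon ⌊140.72390/20⌋ = 7 → H; lat ⌊108.33511/10⌋ = 10 → K.
Square: lon ⌊0.72390/2⌋ = 0; lat ⌊8.33511/1⌋ = 8.
Subsquare: lon ⌊0.72390/0.0833333⌋ = 8 → i; lat ⌊0.33511/0.0416667⌋ = 8 → i.
Extended square: lon ⌊0.05723/0.00833333⌋ = 6; lat ⌊0.00178/0.00416667⌋ = 0.

HK08ii60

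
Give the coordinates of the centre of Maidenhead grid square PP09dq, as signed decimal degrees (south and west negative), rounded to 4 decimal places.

69.6875, 120.2917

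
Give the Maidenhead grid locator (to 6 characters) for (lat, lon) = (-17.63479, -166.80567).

AH62oi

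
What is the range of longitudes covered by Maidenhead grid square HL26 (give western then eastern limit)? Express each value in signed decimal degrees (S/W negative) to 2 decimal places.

Field H=7, L=11: +7·20° lon, +11·10° lat → SW at lon -40°, lat 20°.
Square 2, 6: +2·2° lon, +6·1° lat → SW at lon -36°, lat 26°.
Cell spans 2° lon × 1° lat.
west -36.00, east -34.00.

-36.00, -34.00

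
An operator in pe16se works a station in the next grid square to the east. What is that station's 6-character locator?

PE16te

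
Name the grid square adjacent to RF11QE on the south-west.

Longitude subsquare q = 16; −1 → 15 = p.
Latitude subsquare e = 4; −1 → 3 = d.

RF11pd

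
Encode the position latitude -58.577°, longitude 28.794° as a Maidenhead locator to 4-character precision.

Add 180° to longitude and 90° to latitude: 208.79, 31.42.
Field: 208.79/20 → 10 → K, 31.42/10 → 3 → D; chars KD.
Square: 8.79/2 → 4, 1.42/1 → 1; chars 41.

KD41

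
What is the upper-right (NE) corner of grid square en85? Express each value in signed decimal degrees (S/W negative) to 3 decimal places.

46.000, -82.000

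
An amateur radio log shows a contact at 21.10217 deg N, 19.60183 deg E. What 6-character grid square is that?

JL91tc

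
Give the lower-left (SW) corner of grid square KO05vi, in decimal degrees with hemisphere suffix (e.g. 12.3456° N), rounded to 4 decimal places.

55.3333° N, 21.7500° E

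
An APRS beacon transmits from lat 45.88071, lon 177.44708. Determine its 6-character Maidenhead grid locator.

RN85rv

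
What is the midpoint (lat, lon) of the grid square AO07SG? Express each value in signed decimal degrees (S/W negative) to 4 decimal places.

57.2708, -178.4583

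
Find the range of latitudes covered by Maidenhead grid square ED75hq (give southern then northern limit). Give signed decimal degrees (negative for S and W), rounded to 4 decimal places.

Field E=4, D=3: +4·20° lon, +3·10° lat → SW at lon -100°, lat -60°.
Square 7, 5: +7·2° lon, +5·1° lat → SW at lon -86°, lat -55°.
Subsquare h=7, q=16: +7·0.0833333° lon, +16·0.0416667° lat → SW at lon -85.4167°, lat -54.3333°.
Cell spans 0.0833333° lon × 0.0416667° lat.
south -54.3333, north -54.2917.

-54.3333, -54.2917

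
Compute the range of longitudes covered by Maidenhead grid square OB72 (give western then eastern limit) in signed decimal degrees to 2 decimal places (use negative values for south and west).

114.00, 116.00

Field O=14, B=1: +14·20° lon, +1·10° lat → SW at lon 100°, lat -80°.
Square 7, 2: +7·2° lon, +2·1° lat → SW at lon 114°, lat -78°.
Cell spans 2° lon × 1° lat.
west 114.00, east 116.00.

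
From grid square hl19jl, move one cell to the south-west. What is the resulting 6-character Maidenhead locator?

HL19ik

Longitude subsquare j = 9; −1 → 8 = i.
Latitude subsquare l = 11; −1 → 10 = k.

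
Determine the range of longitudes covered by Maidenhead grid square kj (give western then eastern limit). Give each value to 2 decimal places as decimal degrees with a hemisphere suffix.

Field K=10, J=9: +10·20° lon, +9·10° lat → SW at lon 20°, lat 0°.
Cell spans 20° lon × 10° lat.
west 20.00° E, east 40.00° E.

20.00° E, 40.00° E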